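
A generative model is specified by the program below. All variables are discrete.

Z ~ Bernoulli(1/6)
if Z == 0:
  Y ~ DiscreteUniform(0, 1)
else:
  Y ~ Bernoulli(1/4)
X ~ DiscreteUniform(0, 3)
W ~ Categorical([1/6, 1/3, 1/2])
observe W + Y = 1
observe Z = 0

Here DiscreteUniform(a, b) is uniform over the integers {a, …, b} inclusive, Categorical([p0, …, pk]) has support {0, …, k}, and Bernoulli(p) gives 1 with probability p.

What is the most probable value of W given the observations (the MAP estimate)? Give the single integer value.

argmax_v P(W = v | obs) = 1

Enumerate traces; 8 have nonzero weight after conditioning:
  (Z=0, Y=0, X=0, W=1) weight 5/144
  (Z=0, Y=0, X=1, W=1) weight 5/144
  (Z=0, Y=0, X=2, W=1) weight 5/144
  (Z=0, Y=0, X=3, W=1) weight 5/144
  (Z=0, Y=1, X=0, W=0) weight 5/288
  (Z=0, Y=1, X=1, W=0) weight 5/288
  (Z=0, Y=1, X=2, W=0) weight 5/288
  (Z=0, Y=1, X=3, W=0) weight 5/288
Group by W:
  weight(W=0) = 5/72
  weight(W=1) = 5/36
Total weight = 5/72 + 5/36 = 5/24
P(W=0 | obs) = 5/72 / 5/24 = 1/3
P(W=1 | obs) = 5/36 / 5/24 = 2/3
argmax = 1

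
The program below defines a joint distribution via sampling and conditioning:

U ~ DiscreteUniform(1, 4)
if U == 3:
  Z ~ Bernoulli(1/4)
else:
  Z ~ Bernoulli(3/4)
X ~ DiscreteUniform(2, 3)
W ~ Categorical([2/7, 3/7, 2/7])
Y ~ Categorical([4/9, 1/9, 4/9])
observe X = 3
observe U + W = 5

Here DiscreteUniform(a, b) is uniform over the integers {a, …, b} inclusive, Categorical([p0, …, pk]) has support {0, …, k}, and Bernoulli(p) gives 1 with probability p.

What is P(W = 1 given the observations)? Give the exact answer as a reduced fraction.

Enumerate traces; 12 have nonzero weight after conditioning:
  (U=3, Z=0, X=3, W=2, Y=0) weight 1/84
  (U=3, Z=0, X=3, W=2, Y=1) weight 1/336
  (U=3, Z=0, X=3, W=2, Y=2) weight 1/84
  (U=3, Z=1, X=3, W=2, Y=0) weight 1/252
  (U=3, Z=1, X=3, W=2, Y=1) weight 1/1008
  (U=3, Z=1, X=3, W=2, Y=2) weight 1/252
  (U=4, Z=0, X=3, W=1, Y=0) weight 1/168
  (U=4, Z=0, X=3, W=1, Y=1) weight 1/672
  … 4 more
Group by W:
  weight(W=1) = 3/56
  weight(W=2) = 1/28
Total weight = 3/56 + 1/28 = 5/56
P(W=1 | obs) = 3/56 / 5/56 = 3/5
P(W=2 | obs) = 1/28 / 5/56 = 2/5

P(W = 1 | obs) = 3/5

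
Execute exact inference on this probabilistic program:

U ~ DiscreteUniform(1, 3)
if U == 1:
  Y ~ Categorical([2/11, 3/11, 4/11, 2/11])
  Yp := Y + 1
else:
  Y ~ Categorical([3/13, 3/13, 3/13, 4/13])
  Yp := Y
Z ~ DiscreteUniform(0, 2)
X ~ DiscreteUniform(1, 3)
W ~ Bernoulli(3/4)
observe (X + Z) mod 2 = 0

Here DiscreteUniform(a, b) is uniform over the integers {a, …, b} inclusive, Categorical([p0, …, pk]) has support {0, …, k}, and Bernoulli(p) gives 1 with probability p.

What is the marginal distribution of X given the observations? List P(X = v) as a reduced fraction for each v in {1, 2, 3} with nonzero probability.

Enumerate traces; 96 have nonzero weight after conditioning:
  (U=1, Y=0, Z=0, X=2, W=0) weight 1/594
  (U=1, Y=0, Z=0, X=2, W=1) weight 1/198
  (U=1, Y=0, Z=1, X=1, W=0) weight 1/594
  (U=1, Y=0, Z=1, X=1, W=1) weight 1/198
  (U=1, Y=0, Z=1, X=3, W=0) weight 1/594
  (U=1, Y=0, Z=1, X=3, W=1) weight 1/198
  (U=1, Y=0, Z=2, X=2, W=0) weight 1/594
  (U=1, Y=0, Z=2, X=2, W=1) weight 1/198
  … 88 more
Group by X:
  weight(X=1) = 1/9
  weight(X=2) = 2/9
  weight(X=3) = 1/9
Total weight = 1/9 + 2/9 + 1/9 = 4/9
P(X=1 | obs) = 1/9 / 4/9 = 1/4
P(X=2 | obs) = 2/9 / 4/9 = 1/2
P(X=3 | obs) = 1/9 / 4/9 = 1/4

P(X=1) = 1/4, P(X=2) = 1/2, P(X=3) = 1/4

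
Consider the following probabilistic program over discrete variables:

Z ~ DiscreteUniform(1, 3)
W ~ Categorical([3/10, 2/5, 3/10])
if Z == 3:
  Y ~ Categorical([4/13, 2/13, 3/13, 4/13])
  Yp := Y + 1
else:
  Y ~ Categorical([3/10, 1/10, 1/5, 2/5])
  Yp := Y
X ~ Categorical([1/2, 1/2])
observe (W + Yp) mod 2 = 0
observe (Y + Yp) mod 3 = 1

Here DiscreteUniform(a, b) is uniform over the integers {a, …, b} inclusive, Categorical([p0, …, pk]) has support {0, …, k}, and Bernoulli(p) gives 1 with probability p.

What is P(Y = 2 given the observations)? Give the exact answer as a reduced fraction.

P(Y = 2 | obs) = 39/89

Enumerate traces; 14 have nonzero weight after conditioning:
  (Z=1, W=0, Y=2, X=0) weight 1/100
  (Z=1, W=0, Y=2, X=1) weight 1/100
  (Z=1, W=2, Y=2, X=0) weight 1/100
  (Z=1, W=2, Y=2, X=1) weight 1/100
  (Z=2, W=0, Y=2, X=0) weight 1/100
  (Z=2, W=0, Y=2, X=1) weight 1/100
  (Z=2, W=2, Y=2, X=0) weight 1/100
  (Z=2, W=2, Y=2, X=1) weight 1/100
  (Z=3, W=0, Y=3, X=0) weight 1/65
  (Z=3, W=1, Y=0, X=0) weight 4/195
  … 4 more
Group by Y:
  weight(Y=0) = 8/195
  weight(Y=2) = 2/25
  weight(Y=3) = 4/65
Total weight = 8/195 + 2/25 + 4/65 = 178/975
P(Y=0 | obs) = 8/195 / 178/975 = 20/89
P(Y=2 | obs) = 2/25 / 178/975 = 39/89
P(Y=3 | obs) = 4/65 / 178/975 = 30/89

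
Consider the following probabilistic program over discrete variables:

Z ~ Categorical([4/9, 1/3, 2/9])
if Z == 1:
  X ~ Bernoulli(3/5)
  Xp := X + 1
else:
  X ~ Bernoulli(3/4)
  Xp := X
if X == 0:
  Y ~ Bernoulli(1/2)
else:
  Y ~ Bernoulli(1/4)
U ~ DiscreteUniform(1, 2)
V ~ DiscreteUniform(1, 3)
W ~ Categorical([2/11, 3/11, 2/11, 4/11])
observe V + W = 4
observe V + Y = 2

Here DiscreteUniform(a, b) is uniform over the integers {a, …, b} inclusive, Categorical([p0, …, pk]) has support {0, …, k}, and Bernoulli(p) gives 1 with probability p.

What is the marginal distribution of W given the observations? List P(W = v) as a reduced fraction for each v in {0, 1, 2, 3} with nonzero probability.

Enumerate traces; 24 have nonzero weight after conditioning:
  (Z=0, X=0, Y=0, U=1, V=2, W=2) weight 1/594
  (Z=0, X=0, Y=0, U=2, V=2, W=2) weight 1/594
  (Z=0, X=0, Y=1, U=1, V=1, W=3) weight 1/297
  (Z=0, X=0, Y=1, U=2, V=1, W=3) weight 1/297
  (Z=0, X=1, Y=0, U=1, V=2, W=2) weight 1/132
  (Z=0, X=1, Y=0, U=2, V=2, W=2) weight 1/132
  (Z=0, X=1, Y=1, U=1, V=1, W=3) weight 1/198
  (Z=0, X=1, Y=1, U=2, V=1, W=3) weight 1/198
  … 16 more
Group by W:
  weight(W=2) = 9/220
  weight(W=3) = 13/330
Total weight = 9/220 + 13/330 = 53/660
P(W=2 | obs) = 9/220 / 53/660 = 27/53
P(W=3 | obs) = 13/330 / 53/660 = 26/53

P(W=2) = 27/53, P(W=3) = 26/53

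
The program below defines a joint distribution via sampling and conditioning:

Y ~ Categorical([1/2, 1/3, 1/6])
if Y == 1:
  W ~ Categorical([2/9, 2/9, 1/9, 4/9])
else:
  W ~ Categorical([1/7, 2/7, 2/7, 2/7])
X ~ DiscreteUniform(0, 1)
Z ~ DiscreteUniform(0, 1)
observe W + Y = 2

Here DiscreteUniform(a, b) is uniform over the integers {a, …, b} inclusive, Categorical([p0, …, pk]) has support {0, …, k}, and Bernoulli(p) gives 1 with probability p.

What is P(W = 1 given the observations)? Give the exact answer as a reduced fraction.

P(W = 1 | obs) = 4/13

Enumerate traces; 12 have nonzero weight after conditioning:
  (Y=0, W=2, X=0, Z=0) weight 1/28
  (Y=0, W=2, X=0, Z=1) weight 1/28
  (Y=0, W=2, X=1, Z=0) weight 1/28
  (Y=0, W=2, X=1, Z=1) weight 1/28
  (Y=1, W=1, X=0, Z=0) weight 1/54
  (Y=1, W=1, X=0, Z=1) weight 1/54
  (Y=1, W=1, X=1, Z=0) weight 1/54
  (Y=1, W=1, X=1, Z=1) weight 1/54
  (Y=2, W=0, X=0, Z=0) weight 1/168
  … 3 more
Group by W:
  weight(W=0) = 1/42
  weight(W=1) = 2/27
  weight(W=2) = 1/7
Total weight = 1/42 + 2/27 + 1/7 = 13/54
P(W=0 | obs) = 1/42 / 13/54 = 9/91
P(W=1 | obs) = 2/27 / 13/54 = 4/13
P(W=2 | obs) = 1/7 / 13/54 = 54/91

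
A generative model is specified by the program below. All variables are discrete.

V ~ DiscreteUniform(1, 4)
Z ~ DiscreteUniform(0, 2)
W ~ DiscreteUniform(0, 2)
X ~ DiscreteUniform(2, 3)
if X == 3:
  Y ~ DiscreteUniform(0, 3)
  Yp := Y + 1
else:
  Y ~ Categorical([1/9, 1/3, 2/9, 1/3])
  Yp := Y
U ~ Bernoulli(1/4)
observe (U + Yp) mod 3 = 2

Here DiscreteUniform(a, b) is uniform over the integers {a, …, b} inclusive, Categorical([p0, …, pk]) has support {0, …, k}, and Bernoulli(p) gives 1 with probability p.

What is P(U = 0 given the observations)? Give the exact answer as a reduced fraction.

Enumerate traces; 180 have nonzero weight after conditioning:
  (V=1, Z=0, W=0, X=2, Y=1, U=1) weight 1/864
  (V=1, Z=0, W=0, X=2, Y=2, U=0) weight 1/432
  (V=1, Z=0, W=0, X=3, Y=0, U=1) weight 1/1152
  (V=1, Z=0, W=0, X=3, Y=1, U=0) weight 1/384
  (V=1, Z=0, W=0, X=3, Y=3, U=1) weight 1/1152
  (V=1, Z=0, W=1, X=2, Y=1, U=1) weight 1/864
  (V=1, Z=0, W=1, X=2, Y=2, U=0) weight 1/432
  (V=1, Z=0, W=1, X=3, Y=0, U=1) weight 1/1152
  … 172 more
Group by U:
  weight(U=0) = 17/96
  weight(U=1) = 5/48
Total weight = 17/96 + 5/48 = 9/32
P(U=0 | obs) = 17/96 / 9/32 = 17/27
P(U=1 | obs) = 5/48 / 9/32 = 10/27

P(U = 0 | obs) = 17/27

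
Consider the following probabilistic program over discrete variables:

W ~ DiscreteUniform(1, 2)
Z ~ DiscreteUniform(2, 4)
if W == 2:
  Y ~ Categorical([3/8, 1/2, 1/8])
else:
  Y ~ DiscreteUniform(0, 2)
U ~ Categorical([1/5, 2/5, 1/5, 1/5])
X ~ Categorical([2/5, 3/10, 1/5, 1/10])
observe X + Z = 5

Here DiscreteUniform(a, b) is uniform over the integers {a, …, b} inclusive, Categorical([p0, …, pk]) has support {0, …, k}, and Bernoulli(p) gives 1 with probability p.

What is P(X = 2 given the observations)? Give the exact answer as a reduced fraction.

P(X = 2 | obs) = 1/3

Enumerate traces; 72 have nonzero weight after conditioning:
  (W=1, Z=2, Y=0, U=0, X=3) weight 1/900
  (W=1, Z=2, Y=0, U=1, X=3) weight 1/450
  (W=1, Z=2, Y=0, U=2, X=3) weight 1/900
  (W=1, Z=2, Y=0, U=3, X=3) weight 1/900
  (W=1, Z=2, Y=1, U=0, X=3) weight 1/900
  (W=1, Z=2, Y=1, U=1, X=3) weight 1/450
  (W=1, Z=2, Y=1, U=2, X=3) weight 1/900
  (W=1, Z=2, Y=1, U=3, X=3) weight 1/900
  (W=1, Z=3, Y=0, U=0, X=2) weight 1/450
  (W=1, Z=4, Y=0, U=0, X=1) weight 1/300
  … 62 more
Group by X:
  weight(X=1) = 1/10
  weight(X=2) = 1/15
  weight(X=3) = 1/30
Total weight = 1/10 + 1/15 + 1/30 = 1/5
P(X=1 | obs) = 1/10 / 1/5 = 1/2
P(X=2 | obs) = 1/15 / 1/5 = 1/3
P(X=3 | obs) = 1/30 / 1/5 = 1/6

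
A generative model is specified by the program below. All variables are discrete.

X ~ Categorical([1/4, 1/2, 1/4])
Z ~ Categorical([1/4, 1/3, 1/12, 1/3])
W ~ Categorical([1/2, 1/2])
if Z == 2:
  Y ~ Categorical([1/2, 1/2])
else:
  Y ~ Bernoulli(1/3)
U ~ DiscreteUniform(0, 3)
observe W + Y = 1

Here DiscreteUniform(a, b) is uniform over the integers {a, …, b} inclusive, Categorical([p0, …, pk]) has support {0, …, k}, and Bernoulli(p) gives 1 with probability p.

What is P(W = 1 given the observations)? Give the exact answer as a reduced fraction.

P(W = 1 | obs) = 47/72

Enumerate traces; 96 have nonzero weight after conditioning:
  (X=0, Z=0, W=0, Y=1, U=0) weight 1/384
  (X=0, Z=0, W=0, Y=1, U=1) weight 1/384
  (X=0, Z=0, W=0, Y=1, U=2) weight 1/384
  (X=0, Z=0, W=0, Y=1, U=3) weight 1/384
  (X=0, Z=0, W=1, Y=0, U=0) weight 1/192
  (X=0, Z=0, W=1, Y=0, U=1) weight 1/192
  (X=0, Z=0, W=1, Y=0, U=2) weight 1/192
  (X=0, Z=0, W=1, Y=0, U=3) weight 1/192
  … 88 more
Group by W:
  weight(W=0) = 25/144
  weight(W=1) = 47/144
Total weight = 25/144 + 47/144 = 1/2
P(W=0 | obs) = 25/144 / 1/2 = 25/72
P(W=1 | obs) = 47/144 / 1/2 = 47/72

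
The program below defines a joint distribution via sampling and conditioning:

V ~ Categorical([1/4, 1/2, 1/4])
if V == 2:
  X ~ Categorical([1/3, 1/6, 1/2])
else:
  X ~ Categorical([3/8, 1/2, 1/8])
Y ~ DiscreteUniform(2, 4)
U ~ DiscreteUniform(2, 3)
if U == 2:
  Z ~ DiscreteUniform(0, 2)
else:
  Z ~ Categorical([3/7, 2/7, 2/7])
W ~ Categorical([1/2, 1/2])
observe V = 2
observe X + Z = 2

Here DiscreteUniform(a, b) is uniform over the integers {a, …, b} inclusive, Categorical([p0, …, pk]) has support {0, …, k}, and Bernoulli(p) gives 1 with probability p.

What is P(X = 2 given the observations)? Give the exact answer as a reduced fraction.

P(X = 2 | obs) = 16/29

Enumerate traces; 36 have nonzero weight after conditioning:
  (V=2, X=0, Y=2, U=2, Z=2, W=0) weight 1/432
  (V=2, X=0, Y=2, U=2, Z=2, W=1) weight 1/432
  (V=2, X=0, Y=2, U=3, Z=2, W=0) weight 1/504
  (V=2, X=0, Y=2, U=3, Z=2, W=1) weight 1/504
  (V=2, X=0, Y=3, U=2, Z=2, W=0) weight 1/432
  (V=2, X=0, Y=3, U=2, Z=2, W=1) weight 1/432
  (V=2, X=0, Y=3, U=3, Z=2, W=0) weight 1/504
  (V=2, X=0, Y=3, U=3, Z=2, W=1) weight 1/504
  (V=2, X=1, Y=2, U=2, Z=1, W=0) weight 1/864
  (V=2, X=2, Y=2, U=2, Z=0, W=0) weight 1/288
  … 26 more
Group by X:
  weight(X=0) = 13/504
  weight(X=1) = 13/1008
  weight(X=2) = 1/21
Total weight = 13/504 + 13/1008 + 1/21 = 29/336
P(X=0 | obs) = 13/504 / 29/336 = 26/87
P(X=1 | obs) = 13/1008 / 29/336 = 13/87
P(X=2 | obs) = 1/21 / 29/336 = 16/29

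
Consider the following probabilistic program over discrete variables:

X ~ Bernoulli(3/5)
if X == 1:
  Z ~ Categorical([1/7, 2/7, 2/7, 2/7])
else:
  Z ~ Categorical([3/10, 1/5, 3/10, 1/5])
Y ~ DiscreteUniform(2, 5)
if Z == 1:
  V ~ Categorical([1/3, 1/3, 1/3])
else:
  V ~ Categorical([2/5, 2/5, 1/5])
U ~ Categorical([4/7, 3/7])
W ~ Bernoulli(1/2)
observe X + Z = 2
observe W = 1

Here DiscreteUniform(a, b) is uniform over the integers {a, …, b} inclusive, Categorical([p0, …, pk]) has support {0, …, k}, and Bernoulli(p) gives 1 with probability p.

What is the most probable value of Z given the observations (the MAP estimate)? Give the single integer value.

argmax_v P(Z = v | obs) = 1

Enumerate traces; 48 have nonzero weight after conditioning:
  (X=0, Z=2, Y=2, V=0, U=0, W=1) weight 3/875
  (X=0, Z=2, Y=2, V=0, U=1, W=1) weight 9/3500
  (X=0, Z=2, Y=2, V=1, U=0, W=1) weight 3/875
  (X=0, Z=2, Y=2, V=1, U=1, W=1) weight 9/3500
  (X=0, Z=2, Y=2, V=2, U=0, W=1) weight 3/1750
  (X=0, Z=2, Y=2, V=2, U=1, W=1) weight 9/7000
  (X=0, Z=2, Y=3, V=0, U=0, W=1) weight 3/875
  (X=0, Z=2, Y=3, V=0, U=1, W=1) weight 9/3500
  (X=1, Z=1, Y=2, V=0, U=0, W=1) weight 1/245
  … 39 more
Group by Z:
  weight(Z=1) = 3/35
  weight(Z=2) = 3/50
Total weight = 3/35 + 3/50 = 51/350
P(Z=1 | obs) = 3/35 / 51/350 = 10/17
P(Z=2 | obs) = 3/50 / 51/350 = 7/17
argmax = 1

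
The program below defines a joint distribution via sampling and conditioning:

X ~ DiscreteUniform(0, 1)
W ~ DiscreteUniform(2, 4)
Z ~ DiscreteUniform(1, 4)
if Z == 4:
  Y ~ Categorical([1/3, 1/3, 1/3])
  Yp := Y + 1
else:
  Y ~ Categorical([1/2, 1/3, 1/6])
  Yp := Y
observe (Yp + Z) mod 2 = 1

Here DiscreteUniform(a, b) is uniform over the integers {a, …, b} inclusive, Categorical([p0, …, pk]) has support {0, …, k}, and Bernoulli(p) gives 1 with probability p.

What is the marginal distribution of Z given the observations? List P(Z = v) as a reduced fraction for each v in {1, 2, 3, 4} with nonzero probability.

P(Z=1) = 2/7, P(Z=2) = 1/7, P(Z=3) = 2/7, P(Z=4) = 2/7

Enumerate traces; 42 have nonzero weight after conditioning:
  (X=0, W=2, Z=1, Y=0) weight 1/48
  (X=0, W=2, Z=1, Y=2) weight 1/144
  (X=0, W=2, Z=2, Y=1) weight 1/72
  (X=0, W=2, Z=3, Y=0) weight 1/48
  (X=0, W=2, Z=3, Y=2) weight 1/144
  (X=0, W=2, Z=4, Y=0) weight 1/72
  (X=0, W=2, Z=4, Y=2) weight 1/72
  (X=0, W=3, Z=1, Y=0) weight 1/48
  … 34 more
Group by Z:
  weight(Z=1) = 1/6
  weight(Z=2) = 1/12
  weight(Z=3) = 1/6
  weight(Z=4) = 1/6
Total weight = 1/6 + 1/12 + 1/6 + 1/6 = 7/12
P(Z=1 | obs) = 1/6 / 7/12 = 2/7
P(Z=2 | obs) = 1/12 / 7/12 = 1/7
P(Z=3 | obs) = 1/6 / 7/12 = 2/7
P(Z=4 | obs) = 1/6 / 7/12 = 2/7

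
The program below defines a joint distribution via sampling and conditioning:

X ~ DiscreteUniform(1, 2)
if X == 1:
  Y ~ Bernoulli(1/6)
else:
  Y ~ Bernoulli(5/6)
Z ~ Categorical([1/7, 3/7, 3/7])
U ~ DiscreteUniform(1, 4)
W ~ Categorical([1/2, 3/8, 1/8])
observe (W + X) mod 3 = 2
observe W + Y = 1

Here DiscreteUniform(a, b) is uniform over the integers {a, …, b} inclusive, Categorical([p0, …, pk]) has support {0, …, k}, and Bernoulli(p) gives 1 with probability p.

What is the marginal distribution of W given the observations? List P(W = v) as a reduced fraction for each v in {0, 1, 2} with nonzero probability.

P(W=0) = 4/7, P(W=1) = 3/7

Enumerate traces; 24 have nonzero weight after conditioning:
  (X=1, Y=0, Z=0, U=1, W=1) weight 5/896
  (X=1, Y=0, Z=0, U=2, W=1) weight 5/896
  (X=1, Y=0, Z=0, U=3, W=1) weight 5/896
  (X=1, Y=0, Z=0, U=4, W=1) weight 5/896
  (X=1, Y=0, Z=1, U=1, W=1) weight 15/896
  (X=1, Y=0, Z=1, U=2, W=1) weight 15/896
  (X=1, Y=0, Z=1, U=3, W=1) weight 15/896
  (X=1, Y=0, Z=1, U=4, W=1) weight 15/896
  (X=2, Y=1, Z=0, U=1, W=0) weight 5/672
  … 15 more
Group by W:
  weight(W=0) = 5/24
  weight(W=1) = 5/32
Total weight = 5/24 + 5/32 = 35/96
P(W=0 | obs) = 5/24 / 35/96 = 4/7
P(W=1 | obs) = 5/32 / 35/96 = 3/7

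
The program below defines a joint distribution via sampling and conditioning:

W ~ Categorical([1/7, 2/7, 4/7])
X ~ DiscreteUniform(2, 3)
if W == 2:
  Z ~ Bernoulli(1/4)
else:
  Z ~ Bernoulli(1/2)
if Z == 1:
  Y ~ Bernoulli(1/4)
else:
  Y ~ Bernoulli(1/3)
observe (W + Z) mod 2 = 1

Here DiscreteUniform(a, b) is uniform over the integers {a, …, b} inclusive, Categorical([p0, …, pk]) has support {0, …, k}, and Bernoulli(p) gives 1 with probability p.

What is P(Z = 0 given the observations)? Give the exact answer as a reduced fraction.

P(Z = 0 | obs) = 2/5

Enumerate traces; 12 have nonzero weight after conditioning:
  (W=0, X=2, Z=1, Y=0) weight 3/112
  (W=0, X=2, Z=1, Y=1) weight 1/112
  (W=0, X=3, Z=1, Y=0) weight 3/112
  (W=0, X=3, Z=1, Y=1) weight 1/112
  (W=1, X=2, Z=0, Y=0) weight 1/21
  (W=1, X=2, Z=0, Y=1) weight 1/42
  (W=1, X=3, Z=0, Y=0) weight 1/21
  (W=1, X=3, Z=0, Y=1) weight 1/42
  … 4 more
Group by Z:
  weight(Z=0) = 1/7
  weight(Z=1) = 3/14
Total weight = 1/7 + 3/14 = 5/14
P(Z=0 | obs) = 1/7 / 5/14 = 2/5
P(Z=1 | obs) = 3/14 / 5/14 = 3/5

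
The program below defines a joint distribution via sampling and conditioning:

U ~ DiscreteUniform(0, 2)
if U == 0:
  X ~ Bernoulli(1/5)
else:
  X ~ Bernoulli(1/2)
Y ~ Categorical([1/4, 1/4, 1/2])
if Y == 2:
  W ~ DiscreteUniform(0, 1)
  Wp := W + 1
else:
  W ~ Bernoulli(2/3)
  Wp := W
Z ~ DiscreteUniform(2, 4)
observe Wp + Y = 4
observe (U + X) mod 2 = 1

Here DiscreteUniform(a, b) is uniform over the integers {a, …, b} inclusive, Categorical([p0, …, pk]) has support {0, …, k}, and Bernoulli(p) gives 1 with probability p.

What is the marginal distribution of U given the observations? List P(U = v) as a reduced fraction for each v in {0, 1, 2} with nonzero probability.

Enumerate traces; 9 have nonzero weight after conditioning:
  (U=0, X=1, Y=2, W=1, Z=2) weight 1/180
  (U=0, X=1, Y=2, W=1, Z=3) weight 1/180
  (U=0, X=1, Y=2, W=1, Z=4) weight 1/180
  (U=1, X=0, Y=2, W=1, Z=2) weight 1/72
  (U=1, X=0, Y=2, W=1, Z=3) weight 1/72
  (U=1, X=0, Y=2, W=1, Z=4) weight 1/72
  (U=2, X=1, Y=2, W=1, Z=2) weight 1/72
  (U=2, X=1, Y=2, W=1, Z=3) weight 1/72
  … 1 more
Group by U:
  weight(U=0) = 1/60
  weight(U=1) = 1/24
  weight(U=2) = 1/24
Total weight = 1/60 + 1/24 + 1/24 = 1/10
P(U=0 | obs) = 1/60 / 1/10 = 1/6
P(U=1 | obs) = 1/24 / 1/10 = 5/12
P(U=2 | obs) = 1/24 / 1/10 = 5/12

P(U=0) = 1/6, P(U=1) = 5/12, P(U=2) = 5/12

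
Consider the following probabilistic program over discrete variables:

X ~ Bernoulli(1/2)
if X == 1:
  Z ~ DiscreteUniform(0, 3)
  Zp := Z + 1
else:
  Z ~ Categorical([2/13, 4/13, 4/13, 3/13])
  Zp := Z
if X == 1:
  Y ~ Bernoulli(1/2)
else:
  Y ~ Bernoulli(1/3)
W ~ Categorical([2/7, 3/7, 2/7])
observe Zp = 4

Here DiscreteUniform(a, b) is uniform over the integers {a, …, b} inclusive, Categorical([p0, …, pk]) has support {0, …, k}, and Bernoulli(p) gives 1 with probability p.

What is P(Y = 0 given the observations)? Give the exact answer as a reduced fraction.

Enumerate traces; 6 have nonzero weight after conditioning:
  (X=1, Z=3, Y=0, W=0) weight 1/56
  (X=1, Z=3, Y=0, W=1) weight 3/112
  (X=1, Z=3, Y=0, W=2) weight 1/56
  (X=1, Z=3, Y=1, W=0) weight 1/56
  (X=1, Z=3, Y=1, W=1) weight 3/112
  (X=1, Z=3, Y=1, W=2) weight 1/56
Group by Y:
  weight(Y=0) = 1/16
  weight(Y=1) = 1/16
Total weight = 1/16 + 1/16 = 1/8
P(Y=0 | obs) = 1/16 / 1/8 = 1/2
P(Y=1 | obs) = 1/16 / 1/8 = 1/2

P(Y = 0 | obs) = 1/2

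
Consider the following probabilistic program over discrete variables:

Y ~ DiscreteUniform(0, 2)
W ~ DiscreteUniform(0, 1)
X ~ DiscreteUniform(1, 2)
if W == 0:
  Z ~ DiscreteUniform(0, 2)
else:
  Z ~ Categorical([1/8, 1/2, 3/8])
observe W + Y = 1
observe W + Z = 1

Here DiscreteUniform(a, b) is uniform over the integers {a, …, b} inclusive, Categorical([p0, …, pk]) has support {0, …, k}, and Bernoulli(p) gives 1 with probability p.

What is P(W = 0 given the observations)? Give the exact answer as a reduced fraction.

P(W = 0 | obs) = 8/11

Enumerate traces; 4 have nonzero weight after conditioning:
  (Y=0, W=1, X=1, Z=0) weight 1/96
  (Y=0, W=1, X=2, Z=0) weight 1/96
  (Y=1, W=0, X=1, Z=1) weight 1/36
  (Y=1, W=0, X=2, Z=1) weight 1/36
Group by W:
  weight(W=0) = 1/18
  weight(W=1) = 1/48
Total weight = 1/18 + 1/48 = 11/144
P(W=0 | obs) = 1/18 / 11/144 = 8/11
P(W=1 | obs) = 1/48 / 11/144 = 3/11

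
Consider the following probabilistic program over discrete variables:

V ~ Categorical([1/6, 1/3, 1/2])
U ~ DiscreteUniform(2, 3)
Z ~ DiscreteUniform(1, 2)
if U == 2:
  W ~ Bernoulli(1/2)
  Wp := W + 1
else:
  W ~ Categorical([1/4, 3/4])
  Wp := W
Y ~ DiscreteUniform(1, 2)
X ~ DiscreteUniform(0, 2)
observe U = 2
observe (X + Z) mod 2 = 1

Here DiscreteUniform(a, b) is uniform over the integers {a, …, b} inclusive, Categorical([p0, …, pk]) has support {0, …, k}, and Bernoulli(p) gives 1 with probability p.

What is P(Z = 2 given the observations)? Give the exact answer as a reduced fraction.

P(Z = 2 | obs) = 1/3

Enumerate traces; 36 have nonzero weight after conditioning:
  (V=0, U=2, Z=1, W=0, Y=1, X=0) weight 1/288
  (V=0, U=2, Z=1, W=0, Y=1, X=2) weight 1/288
  (V=0, U=2, Z=1, W=0, Y=2, X=0) weight 1/288
  (V=0, U=2, Z=1, W=0, Y=2, X=2) weight 1/288
  (V=0, U=2, Z=1, W=1, Y=1, X=0) weight 1/288
  (V=0, U=2, Z=1, W=1, Y=1, X=2) weight 1/288
  (V=0, U=2, Z=1, W=1, Y=2, X=0) weight 1/288
  (V=0, U=2, Z=1, W=1, Y=2, X=2) weight 1/288
  (V=0, U=2, Z=2, W=0, Y=1, X=1) weight 1/288
  … 27 more
Group by Z:
  weight(Z=1) = 1/6
  weight(Z=2) = 1/12
Total weight = 1/6 + 1/12 = 1/4
P(Z=1 | obs) = 1/6 / 1/4 = 2/3
P(Z=2 | obs) = 1/12 / 1/4 = 1/3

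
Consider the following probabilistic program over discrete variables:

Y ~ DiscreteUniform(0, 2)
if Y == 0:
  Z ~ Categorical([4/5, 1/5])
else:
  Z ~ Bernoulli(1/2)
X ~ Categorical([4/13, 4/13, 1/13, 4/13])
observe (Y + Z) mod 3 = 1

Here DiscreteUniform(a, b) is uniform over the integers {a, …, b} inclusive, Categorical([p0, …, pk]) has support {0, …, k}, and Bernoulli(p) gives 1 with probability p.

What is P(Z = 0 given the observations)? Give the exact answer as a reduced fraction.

Enumerate traces; 8 have nonzero weight after conditioning:
  (Y=0, Z=1, X=0) weight 4/195
  (Y=0, Z=1, X=1) weight 4/195
  (Y=0, Z=1, X=2) weight 1/195
  (Y=0, Z=1, X=3) weight 4/195
  (Y=1, Z=0, X=0) weight 2/39
  (Y=1, Z=0, X=1) weight 2/39
  (Y=1, Z=0, X=2) weight 1/78
  (Y=1, Z=0, X=3) weight 2/39
Group by Z:
  weight(Z=0) = 1/6
  weight(Z=1) = 1/15
Total weight = 1/6 + 1/15 = 7/30
P(Z=0 | obs) = 1/6 / 7/30 = 5/7
P(Z=1 | obs) = 1/15 / 7/30 = 2/7

P(Z = 0 | obs) = 5/7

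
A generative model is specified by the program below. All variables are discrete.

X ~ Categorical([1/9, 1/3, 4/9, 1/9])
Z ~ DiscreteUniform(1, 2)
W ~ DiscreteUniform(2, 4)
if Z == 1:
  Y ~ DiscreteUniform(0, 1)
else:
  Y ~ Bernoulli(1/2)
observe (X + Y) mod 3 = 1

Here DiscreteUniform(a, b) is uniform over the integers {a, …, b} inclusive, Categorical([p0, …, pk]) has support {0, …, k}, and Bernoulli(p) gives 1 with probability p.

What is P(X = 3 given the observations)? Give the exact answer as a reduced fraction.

Enumerate traces; 18 have nonzero weight after conditioning:
  (X=0, Z=1, W=2, Y=1) weight 1/108
  (X=0, Z=1, W=3, Y=1) weight 1/108
  (X=0, Z=1, W=4, Y=1) weight 1/108
  (X=0, Z=2, W=2, Y=1) weight 1/108
  (X=0, Z=2, W=3, Y=1) weight 1/108
  (X=0, Z=2, W=4, Y=1) weight 1/108
  (X=1, Z=1, W=2, Y=0) weight 1/36
  (X=1, Z=1, W=3, Y=0) weight 1/36
  (X=3, Z=1, W=2, Y=1) weight 1/108
  … 9 more
Group by X:
  weight(X=0) = 1/18
  weight(X=1) = 1/6
  weight(X=3) = 1/18
Total weight = 1/18 + 1/6 + 1/18 = 5/18
P(X=0 | obs) = 1/18 / 5/18 = 1/5
P(X=1 | obs) = 1/6 / 5/18 = 3/5
P(X=3 | obs) = 1/18 / 5/18 = 1/5

P(X = 3 | obs) = 1/5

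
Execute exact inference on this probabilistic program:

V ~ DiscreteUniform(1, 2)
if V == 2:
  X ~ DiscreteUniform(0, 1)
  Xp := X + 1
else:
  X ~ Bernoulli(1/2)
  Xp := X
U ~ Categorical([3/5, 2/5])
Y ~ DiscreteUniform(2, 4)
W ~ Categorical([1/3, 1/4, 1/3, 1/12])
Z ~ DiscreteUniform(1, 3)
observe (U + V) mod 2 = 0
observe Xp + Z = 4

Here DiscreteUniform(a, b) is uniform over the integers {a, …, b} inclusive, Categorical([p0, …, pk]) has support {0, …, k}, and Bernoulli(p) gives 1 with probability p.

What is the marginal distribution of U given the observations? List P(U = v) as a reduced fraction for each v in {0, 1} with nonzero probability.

P(U=0) = 3/4, P(U=1) = 1/4

Enumerate traces; 36 have nonzero weight after conditioning:
  (V=1, X=1, U=1, Y=2, W=0, Z=3) weight 1/270
  (V=1, X=1, U=1, Y=2, W=1, Z=3) weight 1/360
  (V=1, X=1, U=1, Y=2, W=2, Z=3) weight 1/270
  (V=1, X=1, U=1, Y=2, W=3, Z=3) weight 1/1080
  (V=1, X=1, U=1, Y=3, W=0, Z=3) weight 1/270
  (V=1, X=1, U=1, Y=3, W=1, Z=3) weight 1/360
  (V=1, X=1, U=1, Y=3, W=2, Z=3) weight 1/270
  (V=1, X=1, U=1, Y=3, W=3, Z=3) weight 1/1080
  (V=2, X=0, U=0, Y=2, W=0, Z=3) weight 1/180
  … 27 more
Group by U:
  weight(U=0) = 1/10
  weight(U=1) = 1/30
Total weight = 1/10 + 1/30 = 2/15
P(U=0 | obs) = 1/10 / 2/15 = 3/4
P(U=1 | obs) = 1/30 / 2/15 = 1/4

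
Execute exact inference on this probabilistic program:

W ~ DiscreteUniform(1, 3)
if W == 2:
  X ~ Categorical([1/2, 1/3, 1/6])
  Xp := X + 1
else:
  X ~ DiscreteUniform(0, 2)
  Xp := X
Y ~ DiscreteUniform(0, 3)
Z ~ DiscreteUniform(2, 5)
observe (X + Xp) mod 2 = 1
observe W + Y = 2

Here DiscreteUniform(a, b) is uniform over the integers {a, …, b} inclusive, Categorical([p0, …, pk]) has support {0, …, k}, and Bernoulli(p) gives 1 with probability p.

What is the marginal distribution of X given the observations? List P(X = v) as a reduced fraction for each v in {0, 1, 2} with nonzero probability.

P(X=0) = 1/2, P(X=1) = 1/3, P(X=2) = 1/6

Enumerate traces; 12 have nonzero weight after conditioning:
  (W=2, X=0, Y=0, Z=2) weight 1/96
  (W=2, X=0, Y=0, Z=3) weight 1/96
  (W=2, X=0, Y=0, Z=4) weight 1/96
  (W=2, X=0, Y=0, Z=5) weight 1/96
  (W=2, X=1, Y=0, Z=2) weight 1/144
  (W=2, X=1, Y=0, Z=3) weight 1/144
  (W=2, X=1, Y=0, Z=4) weight 1/144
  (W=2, X=1, Y=0, Z=5) weight 1/144
  (W=2, X=2, Y=0, Z=2) weight 1/288
  … 3 more
Group by X:
  weight(X=0) = 1/24
  weight(X=1) = 1/36
  weight(X=2) = 1/72
Total weight = 1/24 + 1/36 + 1/72 = 1/12
P(X=0 | obs) = 1/24 / 1/12 = 1/2
P(X=1 | obs) = 1/36 / 1/12 = 1/3
P(X=2 | obs) = 1/72 / 1/12 = 1/6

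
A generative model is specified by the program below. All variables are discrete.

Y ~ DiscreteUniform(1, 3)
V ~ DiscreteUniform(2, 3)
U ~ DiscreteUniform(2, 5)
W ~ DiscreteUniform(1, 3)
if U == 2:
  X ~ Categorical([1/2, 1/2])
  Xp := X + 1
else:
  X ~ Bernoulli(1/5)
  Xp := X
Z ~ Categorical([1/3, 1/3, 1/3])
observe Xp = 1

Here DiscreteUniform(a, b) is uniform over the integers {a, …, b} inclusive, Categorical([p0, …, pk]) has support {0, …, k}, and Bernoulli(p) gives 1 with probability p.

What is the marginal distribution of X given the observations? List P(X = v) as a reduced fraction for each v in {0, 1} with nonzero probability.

Enumerate traces; 216 have nonzero weight after conditioning:
  (Y=1, V=2, U=2, W=1, X=0, Z=0) weight 1/432
  (Y=1, V=2, U=2, W=1, X=0, Z=1) weight 1/432
  (Y=1, V=2, U=2, W=1, X=0, Z=2) weight 1/432
  (Y=1, V=2, U=2, W=2, X=0, Z=0) weight 1/432
  (Y=1, V=2, U=2, W=2, X=0, Z=1) weight 1/432
  (Y=1, V=2, U=2, W=2, X=0, Z=2) weight 1/432
  (Y=1, V=2, U=2, W=3, X=0, Z=0) weight 1/432
  (Y=1, V=2, U=2, W=3, X=0, Z=1) weight 1/432
  (Y=1, V=2, U=3, W=1, X=1, Z=0) weight 1/1080
  … 207 more
Group by X:
  weight(X=0) = 1/8
  weight(X=1) = 3/20
Total weight = 1/8 + 3/20 = 11/40
P(X=0 | obs) = 1/8 / 11/40 = 5/11
P(X=1 | obs) = 3/20 / 11/40 = 6/11

P(X=0) = 5/11, P(X=1) = 6/11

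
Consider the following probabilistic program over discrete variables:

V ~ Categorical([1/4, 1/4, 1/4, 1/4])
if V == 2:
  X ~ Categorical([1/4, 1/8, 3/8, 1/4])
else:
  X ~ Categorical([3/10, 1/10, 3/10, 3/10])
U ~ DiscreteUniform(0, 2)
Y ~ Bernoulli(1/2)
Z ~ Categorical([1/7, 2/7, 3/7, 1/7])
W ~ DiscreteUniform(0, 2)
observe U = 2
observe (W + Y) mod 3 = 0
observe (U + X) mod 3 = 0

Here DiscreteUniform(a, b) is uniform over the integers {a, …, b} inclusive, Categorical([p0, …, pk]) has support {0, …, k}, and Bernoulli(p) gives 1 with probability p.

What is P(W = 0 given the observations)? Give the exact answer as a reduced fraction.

Enumerate traces; 32 have nonzero weight after conditioning:
  (V=0, X=1, U=2, Y=0, Z=0, W=0) weight 1/5040
  (V=0, X=1, U=2, Y=0, Z=1, W=0) weight 1/2520
  (V=0, X=1, U=2, Y=0, Z=2, W=0) weight 1/1680
  (V=0, X=1, U=2, Y=0, Z=3, W=0) weight 1/5040
  (V=0, X=1, U=2, Y=1, Z=0, W=2) weight 1/5040
  (V=0, X=1, U=2, Y=1, Z=1, W=2) weight 1/2520
  (V=0, X=1, U=2, Y=1, Z=2, W=2) weight 1/1680
  (V=0, X=1, U=2, Y=1, Z=3, W=2) weight 1/5040
  … 24 more
Group by W:
  weight(W=0) = 17/2880
  weight(W=2) = 17/2880
Total weight = 17/2880 + 17/2880 = 17/1440
P(W=0 | obs) = 17/2880 / 17/1440 = 1/2
P(W=2 | obs) = 17/2880 / 17/1440 = 1/2

P(W = 0 | obs) = 1/2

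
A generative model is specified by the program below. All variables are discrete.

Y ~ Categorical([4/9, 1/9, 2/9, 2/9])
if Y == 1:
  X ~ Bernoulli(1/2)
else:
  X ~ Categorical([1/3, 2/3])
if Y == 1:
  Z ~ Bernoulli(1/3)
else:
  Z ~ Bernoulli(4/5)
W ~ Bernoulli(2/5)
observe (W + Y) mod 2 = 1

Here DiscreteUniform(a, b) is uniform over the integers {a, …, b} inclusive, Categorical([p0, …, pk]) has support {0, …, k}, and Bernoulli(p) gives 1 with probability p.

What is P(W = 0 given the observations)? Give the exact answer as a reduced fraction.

P(W = 0 | obs) = 3/7

Enumerate traces; 16 have nonzero weight after conditioning:
  (Y=0, X=0, Z=0, W=1) weight 8/675
  (Y=0, X=0, Z=1, W=1) weight 32/675
  (Y=0, X=1, Z=0, W=1) weight 16/675
  (Y=0, X=1, Z=1, W=1) weight 64/675
  (Y=1, X=0, Z=0, W=0) weight 1/45
  (Y=1, X=0, Z=1, W=0) weight 1/90
  (Y=1, X=1, Z=0, W=0) weight 1/45
  (Y=1, X=1, Z=1, W=0) weight 1/90
  … 8 more
Group by W:
  weight(W=0) = 1/5
  weight(W=1) = 4/15
Total weight = 1/5 + 4/15 = 7/15
P(W=0 | obs) = 1/5 / 7/15 = 3/7
P(W=1 | obs) = 4/15 / 7/15 = 4/7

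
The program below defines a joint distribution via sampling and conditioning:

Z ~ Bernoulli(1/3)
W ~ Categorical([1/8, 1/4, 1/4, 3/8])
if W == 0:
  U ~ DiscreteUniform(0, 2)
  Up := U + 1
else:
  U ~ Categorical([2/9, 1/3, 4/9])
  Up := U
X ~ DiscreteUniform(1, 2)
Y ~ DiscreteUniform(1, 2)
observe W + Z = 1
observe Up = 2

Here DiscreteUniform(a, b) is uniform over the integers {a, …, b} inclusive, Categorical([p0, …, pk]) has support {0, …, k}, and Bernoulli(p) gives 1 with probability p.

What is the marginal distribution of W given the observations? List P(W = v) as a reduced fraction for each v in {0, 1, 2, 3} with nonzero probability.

P(W=0) = 3/19, P(W=1) = 16/19

Enumerate traces; 8 have nonzero weight after conditioning:
  (Z=0, W=1, U=2, X=1, Y=1) weight 1/54
  (Z=0, W=1, U=2, X=1, Y=2) weight 1/54
  (Z=0, W=1, U=2, X=2, Y=1) weight 1/54
  (Z=0, W=1, U=2, X=2, Y=2) weight 1/54
  (Z=1, W=0, U=1, X=1, Y=1) weight 1/288
  (Z=1, W=0, U=1, X=1, Y=2) weight 1/288
  (Z=1, W=0, U=1, X=2, Y=1) weight 1/288
  (Z=1, W=0, U=1, X=2, Y=2) weight 1/288
Group by W:
  weight(W=0) = 1/72
  weight(W=1) = 2/27
Total weight = 1/72 + 2/27 = 19/216
P(W=0 | obs) = 1/72 / 19/216 = 3/19
P(W=1 | obs) = 2/27 / 19/216 = 16/19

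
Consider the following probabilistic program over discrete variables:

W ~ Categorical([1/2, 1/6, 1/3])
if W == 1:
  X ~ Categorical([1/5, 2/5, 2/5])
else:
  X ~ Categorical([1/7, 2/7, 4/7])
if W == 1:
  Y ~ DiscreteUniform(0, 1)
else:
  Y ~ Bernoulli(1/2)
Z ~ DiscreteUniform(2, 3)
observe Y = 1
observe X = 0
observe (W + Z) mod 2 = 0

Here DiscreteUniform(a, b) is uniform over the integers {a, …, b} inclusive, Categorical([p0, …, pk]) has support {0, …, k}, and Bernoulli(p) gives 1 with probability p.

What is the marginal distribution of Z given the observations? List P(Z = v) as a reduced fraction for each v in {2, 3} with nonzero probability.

P(Z=2) = 25/32, P(Z=3) = 7/32

Enumerate traces; 3 have nonzero weight after conditioning:
  (W=0, X=0, Y=1, Z=2) weight 1/56
  (W=1, X=0, Y=1, Z=3) weight 1/120
  (W=2, X=0, Y=1, Z=2) weight 1/84
Group by Z:
  weight(Z=2) = 5/168
  weight(Z=3) = 1/120
Total weight = 5/168 + 1/120 = 4/105
P(Z=2 | obs) = 5/168 / 4/105 = 25/32
P(Z=3 | obs) = 1/120 / 4/105 = 7/32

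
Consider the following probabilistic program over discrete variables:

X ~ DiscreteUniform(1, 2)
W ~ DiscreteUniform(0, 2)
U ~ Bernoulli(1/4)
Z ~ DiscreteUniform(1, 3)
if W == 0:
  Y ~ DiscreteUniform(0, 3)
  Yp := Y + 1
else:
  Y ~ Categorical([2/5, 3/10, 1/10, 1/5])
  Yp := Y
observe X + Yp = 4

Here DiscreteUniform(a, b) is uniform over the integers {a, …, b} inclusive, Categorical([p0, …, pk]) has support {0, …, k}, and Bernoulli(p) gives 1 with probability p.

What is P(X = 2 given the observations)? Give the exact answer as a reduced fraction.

Enumerate traces; 36 have nonzero weight after conditioning:
  (X=1, W=0, U=0, Z=1, Y=2) weight 1/96
  (X=1, W=0, U=0, Z=2, Y=2) weight 1/96
  (X=1, W=0, U=0, Z=3, Y=2) weight 1/96
  (X=1, W=0, U=1, Z=1, Y=2) weight 1/288
  (X=1, W=0, U=1, Z=2, Y=2) weight 1/288
  (X=1, W=0, U=1, Z=3, Y=2) weight 1/288
  (X=1, W=1, U=0, Z=1, Y=3) weight 1/120
  (X=1, W=1, U=0, Z=2, Y=3) weight 1/120
  (X=2, W=0, U=0, Z=1, Y=1) weight 1/96
  … 27 more
Group by X:
  weight(X=1) = 13/120
  weight(X=2) = 3/40
Total weight = 13/120 + 3/40 = 11/60
P(X=1 | obs) = 13/120 / 11/60 = 13/22
P(X=2 | obs) = 3/40 / 11/60 = 9/22

P(X = 2 | obs) = 9/22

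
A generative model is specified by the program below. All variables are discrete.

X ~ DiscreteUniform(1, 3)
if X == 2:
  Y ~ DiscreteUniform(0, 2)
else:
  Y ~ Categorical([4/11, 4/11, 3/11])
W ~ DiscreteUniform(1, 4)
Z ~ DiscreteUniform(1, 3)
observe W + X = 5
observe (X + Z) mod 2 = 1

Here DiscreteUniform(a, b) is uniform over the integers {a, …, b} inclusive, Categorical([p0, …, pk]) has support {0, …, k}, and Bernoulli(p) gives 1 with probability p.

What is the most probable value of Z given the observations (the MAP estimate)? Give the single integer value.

argmax_v P(Z = v | obs) = 2

Enumerate traces; 12 have nonzero weight after conditioning:
  (X=1, Y=0, W=4, Z=2) weight 1/99
  (X=1, Y=1, W=4, Z=2) weight 1/99
  (X=1, Y=2, W=4, Z=2) weight 1/132
  (X=2, Y=0, W=3, Z=1) weight 1/108
  (X=2, Y=0, W=3, Z=3) weight 1/108
  (X=2, Y=1, W=3, Z=1) weight 1/108
  (X=2, Y=1, W=3, Z=3) weight 1/108
  (X=2, Y=2, W=3, Z=1) weight 1/108
  … 4 more
Group by Z:
  weight(Z=1) = 1/36
  weight(Z=2) = 1/18
  weight(Z=3) = 1/36
Total weight = 1/36 + 1/18 + 1/36 = 1/9
P(Z=1 | obs) = 1/36 / 1/9 = 1/4
P(Z=2 | obs) = 1/18 / 1/9 = 1/2
P(Z=3 | obs) = 1/36 / 1/9 = 1/4
argmax = 2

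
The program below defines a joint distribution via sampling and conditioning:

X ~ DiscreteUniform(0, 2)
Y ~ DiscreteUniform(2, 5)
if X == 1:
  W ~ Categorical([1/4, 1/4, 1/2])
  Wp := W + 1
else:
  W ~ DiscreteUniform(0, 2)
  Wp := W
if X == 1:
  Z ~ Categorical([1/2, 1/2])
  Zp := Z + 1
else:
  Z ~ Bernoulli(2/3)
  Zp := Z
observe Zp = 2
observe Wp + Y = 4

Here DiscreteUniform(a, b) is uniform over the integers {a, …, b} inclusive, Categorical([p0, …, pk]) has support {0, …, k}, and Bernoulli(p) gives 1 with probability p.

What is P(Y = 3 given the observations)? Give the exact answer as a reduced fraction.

Enumerate traces; 2 have nonzero weight after conditioning:
  (X=1, Y=2, W=1, Z=1) weight 1/96
  (X=1, Y=3, W=0, Z=1) weight 1/96
Group by Y:
  weight(Y=2) = 1/96
  weight(Y=3) = 1/96
Total weight = 1/96 + 1/96 = 1/48
P(Y=2 | obs) = 1/96 / 1/48 = 1/2
P(Y=3 | obs) = 1/96 / 1/48 = 1/2

P(Y = 3 | obs) = 1/2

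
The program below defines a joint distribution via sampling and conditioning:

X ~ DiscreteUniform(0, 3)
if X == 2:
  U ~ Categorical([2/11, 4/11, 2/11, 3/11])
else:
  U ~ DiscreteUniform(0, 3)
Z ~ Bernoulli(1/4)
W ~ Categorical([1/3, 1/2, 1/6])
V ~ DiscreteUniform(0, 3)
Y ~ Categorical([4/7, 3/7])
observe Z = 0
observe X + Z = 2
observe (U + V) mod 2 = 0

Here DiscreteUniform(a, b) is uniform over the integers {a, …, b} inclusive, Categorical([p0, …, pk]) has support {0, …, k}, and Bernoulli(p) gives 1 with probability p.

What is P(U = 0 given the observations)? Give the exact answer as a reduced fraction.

Enumerate traces; 48 have nonzero weight after conditioning:
  (X=2, U=0, Z=0, W=0, V=0, Y=0) weight 1/616
  (X=2, U=0, Z=0, W=0, V=0, Y=1) weight 3/2464
  (X=2, U=0, Z=0, W=0, V=2, Y=0) weight 1/616
  (X=2, U=0, Z=0, W=0, V=2, Y=1) weight 3/2464
  (X=2, U=0, Z=0, W=1, V=0, Y=0) weight 3/1232
  (X=2, U=0, Z=0, W=1, V=0, Y=1) weight 9/4928
  (X=2, U=0, Z=0, W=1, V=2, Y=0) weight 3/1232
  (X=2, U=0, Z=0, W=1, V=2, Y=1) weight 9/4928
  (X=2, U=1, Z=0, W=0, V=1, Y=0) weight 1/308
  (X=2, U=2, Z=0, W=0, V=0, Y=0) weight 1/616
  … 38 more
Group by U:
  weight(U=0) = 3/176
  weight(U=1) = 3/88
  weight(U=2) = 3/176
  weight(U=3) = 9/352
Total weight = 3/176 + 3/88 + 3/176 + 9/352 = 3/32
P(U=0 | obs) = 3/176 / 3/32 = 2/11
P(U=1 | obs) = 3/88 / 3/32 = 4/11
P(U=2 | obs) = 3/176 / 3/32 = 2/11
P(U=3 | obs) = 9/352 / 3/32 = 3/11

P(U = 0 | obs) = 2/11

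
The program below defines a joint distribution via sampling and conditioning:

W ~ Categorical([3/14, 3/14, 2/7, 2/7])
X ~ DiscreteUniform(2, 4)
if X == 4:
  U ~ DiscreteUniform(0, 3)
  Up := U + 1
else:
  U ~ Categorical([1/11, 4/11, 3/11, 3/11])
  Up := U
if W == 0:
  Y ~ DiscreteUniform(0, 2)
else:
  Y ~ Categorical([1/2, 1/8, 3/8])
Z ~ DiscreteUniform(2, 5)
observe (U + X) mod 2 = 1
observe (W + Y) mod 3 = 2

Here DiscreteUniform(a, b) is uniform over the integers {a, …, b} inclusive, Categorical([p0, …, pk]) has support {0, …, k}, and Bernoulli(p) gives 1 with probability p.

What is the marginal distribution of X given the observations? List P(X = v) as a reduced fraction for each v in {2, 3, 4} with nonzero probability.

P(X=2) = 14/33, P(X=3) = 8/33, P(X=4) = 1/3

Enumerate traces; 96 have nonzero weight after conditioning:
  (W=0, X=2, U=1, Y=2, Z=2) weight 1/462
  (W=0, X=2, U=1, Y=2, Z=3) weight 1/462
  (W=0, X=2, U=1, Y=2, Z=4) weight 1/462
  (W=0, X=2, U=1, Y=2, Z=5) weight 1/462
  (W=0, X=2, U=3, Y=2, Z=2) weight 1/616
  (W=0, X=2, U=3, Y=2, Z=3) weight 1/616
  (W=0, X=2, U=3, Y=2, Z=4) weight 1/616
  (W=0, X=2, U=3, Y=2, Z=5) weight 1/616
  (W=0, X=3, U=0, Y=2, Z=2) weight 1/1848
  (W=0, X=4, U=1, Y=2, Z=2) weight 1/672
  … 86 more
Group by X:
  weight(X=2) = 13/176
  weight(X=3) = 13/308
  weight(X=4) = 13/224
Total weight = 13/176 + 13/308 + 13/224 = 39/224
P(X=2 | obs) = 13/176 / 39/224 = 14/33
P(X=3 | obs) = 13/308 / 39/224 = 8/33
P(X=4 | obs) = 13/224 / 39/224 = 1/3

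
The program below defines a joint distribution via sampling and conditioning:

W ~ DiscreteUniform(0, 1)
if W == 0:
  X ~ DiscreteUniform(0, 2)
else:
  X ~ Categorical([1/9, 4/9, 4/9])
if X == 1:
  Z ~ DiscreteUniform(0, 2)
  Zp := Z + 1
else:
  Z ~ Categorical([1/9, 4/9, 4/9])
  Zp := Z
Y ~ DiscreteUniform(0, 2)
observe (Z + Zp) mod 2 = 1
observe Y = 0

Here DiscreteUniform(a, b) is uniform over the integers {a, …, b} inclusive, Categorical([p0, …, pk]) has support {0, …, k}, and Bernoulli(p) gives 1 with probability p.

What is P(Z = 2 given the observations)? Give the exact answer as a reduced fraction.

Enumerate traces; 6 have nonzero weight after conditioning:
  (W=0, X=1, Z=0, Y=0) weight 1/54
  (W=0, X=1, Z=1, Y=0) weight 1/54
  (W=0, X=1, Z=2, Y=0) weight 1/54
  (W=1, X=1, Z=0, Y=0) weight 2/81
  (W=1, X=1, Z=1, Y=0) weight 2/81
  (W=1, X=1, Z=2, Y=0) weight 2/81
Group by Z:
  weight(Z=0) = 7/162
  weight(Z=1) = 7/162
  weight(Z=2) = 7/162
Total weight = 7/162 + 7/162 + 7/162 = 7/54
P(Z=0 | obs) = 7/162 / 7/54 = 1/3
P(Z=1 | obs) = 7/162 / 7/54 = 1/3
P(Z=2 | obs) = 7/162 / 7/54 = 1/3

P(Z = 2 | obs) = 1/3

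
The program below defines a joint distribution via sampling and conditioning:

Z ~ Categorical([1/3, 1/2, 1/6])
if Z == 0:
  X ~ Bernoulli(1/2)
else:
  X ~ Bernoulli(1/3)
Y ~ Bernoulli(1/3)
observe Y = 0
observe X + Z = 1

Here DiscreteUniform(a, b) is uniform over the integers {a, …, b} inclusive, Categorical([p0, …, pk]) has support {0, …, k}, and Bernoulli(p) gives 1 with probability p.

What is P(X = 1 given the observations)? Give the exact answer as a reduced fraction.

P(X = 1 | obs) = 1/3

Enumerate traces; 2 have nonzero weight after conditioning:
  (Z=0, X=1, Y=0) weight 1/9
  (Z=1, X=0, Y=0) weight 2/9
Group by X:
  weight(X=0) = 2/9
  weight(X=1) = 1/9
Total weight = 2/9 + 1/9 = 1/3
P(X=0 | obs) = 2/9 / 1/3 = 2/3
P(X=1 | obs) = 1/9 / 1/3 = 1/3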